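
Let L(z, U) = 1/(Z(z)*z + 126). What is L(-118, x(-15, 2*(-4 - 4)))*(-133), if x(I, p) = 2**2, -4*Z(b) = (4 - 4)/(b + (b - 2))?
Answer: -19/18 ≈ -1.0556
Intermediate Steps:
Z(b) = 0 (Z(b) = -(4 - 4)/(4*(b + (b - 2))) = -0/(b + (-2 + b)) = -0/(-2 + 2*b) = -1/4*0 = 0)
x(I, p) = 4
L(z, U) = 1/126 (L(z, U) = 1/(0*z + 126) = 1/(0 + 126) = 1/126)
L(-118, x(-15, 2*(-4 - 4)))*(-133) = (1/126)*(-133) = -19/18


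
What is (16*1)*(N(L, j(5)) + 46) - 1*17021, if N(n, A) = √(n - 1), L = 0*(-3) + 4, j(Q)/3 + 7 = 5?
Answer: -16285 + 16*√3 ≈ -16257.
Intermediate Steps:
j(Q) = -6 (j(Q) = -21 + 3*5 = -21 + 15 = -6)
L = 4 (L = 0 + 4 = 4)
N(n, A) = √(-1 + n)
(16*1)*(N(L, j(5)) + 46) - 1*17021 = (16*1)*(√(-1 + 4) + 46) - 1*17021 = 16*(√3 + 46) - 17021 = 16*(46 + √3) - 17021 = (736 + 16*√3) - 17021 = -16285 + 16*√3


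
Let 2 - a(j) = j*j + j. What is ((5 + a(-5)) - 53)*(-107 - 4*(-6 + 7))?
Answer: 7326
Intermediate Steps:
a(j) = 2 - j - j**2 (a(j) = 2 - (j*j + j) = 2 - (j**2 + j) = 2 - (j + j**2) = 2 + (-j - j**2) = 2 - j - j**2)
((5 + a(-5)) - 53)*(-107 - 4*(-6 + 7)) = ((5 + (2 - 1*(-5) - 1*(-5)**2)) - 53)*(-107 - 4*(-6 + 7)) = ((5 + (2 + 5 - 1*25)) - 53)*(-107 - 4*1) = ((5 + (2 + 5 - 25)) - 53)*(-107 - 4) = ((5 - 18) - 53)*(-111) = (-13 - 53)*(-111) = -66*(-111) = 7326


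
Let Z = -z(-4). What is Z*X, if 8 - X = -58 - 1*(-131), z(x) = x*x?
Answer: 1040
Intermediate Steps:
z(x) = x**2
X = -65 (X = 8 - (-58 - 1*(-131)) = 8 - (-58 + 131) = 8 - 1*73 = 8 - 73 = -65)
Z = -16 (Z = -1*(-4)**2 = -1*16 = -16)
Z*X = -16*(-65) = 1040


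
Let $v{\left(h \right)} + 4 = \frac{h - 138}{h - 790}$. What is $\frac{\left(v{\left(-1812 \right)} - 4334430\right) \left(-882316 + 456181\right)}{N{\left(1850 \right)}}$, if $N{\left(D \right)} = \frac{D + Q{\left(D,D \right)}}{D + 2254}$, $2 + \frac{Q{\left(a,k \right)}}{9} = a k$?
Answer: $\frac{189653486140140930}{770700691} \approx 2.4608 \cdot 10^{8}$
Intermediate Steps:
$v{\left(h \right)} = -4 + \frac{-138 + h}{-790 + h}$ ($v{\left(h \right)} = -4 + \frac{h - 138}{h - 790} = -4 + \frac{-138 + h}{-790 + h}$)
$Q{\left(a,k \right)} = -18 + 9 a k$
$N{\left(D \right)} = \frac{-18 + D + 9 D^{2}}{2254 + D}$ ($N{\left(D \right)} = \frac{D + \left(-18 + 9 D D\right)}{D + 2254} = \frac{D + \left(-18 + 9 D^{2}\right)}{2254 + D} = \frac{-18 + D + 9 D^{2}}{2254 + D}$)
$\frac{\left(v{\left(-1812 \right)} - 4334430\right) \left(-882316 + 456181\right)}{N{\left(1850 \right)}} = \frac{\left(\frac{3022 - -5436}{-790 - 1812} - 4334430\right) \left(-882316 + 456181\right)}{\frac{1}{2254 + 1850} \left(-18 + 1850 + 9 \cdot 1850^{2}\right)} = \frac{\left(\frac{3022 + 5436}{-2602} - 4334430\right) \left(-426135\right)}{\frac{1}{4104} \left(-18 + 1850 + 9 \cdot 3422500\right)} = \frac{\left(\left(- \frac{1}{2602}\right) 8458 - 4334430\right) \left(-426135\right)}{\frac{1}{4104} \left(-18 + 1850 + 30802500\right)} = \frac{\left(- \frac{4229}{1301} - 4334430\right) \left(-426135\right)}{\frac{1}{4104} \cdot 30804332} = \frac{\left(- \frac{5639097659}{1301}\right) \left(-426135\right)}{\frac{7701083}{1026}} = \frac{2403016880917965}{1301} \cdot \frac{1026}{7701083} = \frac{189653486140140930}{770700691}$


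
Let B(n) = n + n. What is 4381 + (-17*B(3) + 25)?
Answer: 4304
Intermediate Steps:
B(n) = 2*n
4381 + (-17*B(3) + 25) = 4381 + (-34*3 + 25) = 4381 + (-17*6 + 25) = 4381 + (-102 + 25) = 4381 - 77 = 4304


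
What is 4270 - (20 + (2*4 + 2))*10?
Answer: 3970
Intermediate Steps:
4270 - (20 + (2*4 + 2))*10 = 4270 - (20 + (8 + 2))*10 = 4270 - (20 + 10)*10 = 4270 - 30*10 = 4270 - 1*300 = 4270 - 300 = 3970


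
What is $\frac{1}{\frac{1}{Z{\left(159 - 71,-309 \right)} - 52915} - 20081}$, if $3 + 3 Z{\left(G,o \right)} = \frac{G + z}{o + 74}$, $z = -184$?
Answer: $- \frac{12435228}{249711813703} \approx -4.9798 \cdot 10^{-5}$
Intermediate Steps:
$Z{\left(G,o \right)} = -1 + \frac{-184 + G}{3 \left(74 + o\right)}$ ($Z{\left(G,o \right)} = -1 + \frac{\left(G - 184\right) \frac{1}{o + 74}}{3} = -1 + \frac{\left(-184 + G\right) \frac{1}{74 + o}}{3} = -1 + \frac{\frac{1}{74 + o} \left(-184 + G\right)}{3} = -1 + \frac{-184 + G}{3 \left(74 + o\right)}$)
$\frac{1}{\frac{1}{Z{\left(159 - 71,-309 \right)} - 52915} - 20081} = \frac{1}{\frac{1}{\frac{-406 + \left(159 - 71\right) - -927}{3 \left(74 - 309\right)} - 52915} - 20081} = \frac{1}{\frac{1}{\frac{-406 + \left(159 - 71\right) + 927}{3 \left(-235\right)} - 52915} - 20081} = \frac{1}{\frac{1}{\frac{1}{3} \left(- \frac{1}{235}\right) \left(-406 + 88 + 927\right) - 52915} - 20081} = \frac{1}{\frac{1}{\frac{1}{3} \left(- \frac{1}{235}\right) 609 - 52915} - 20081} = \frac{1}{\frac{1}{- \frac{203}{235} - 52915} - 20081} = \frac{1}{\frac{1}{- \frac{12435228}{235}} - 20081} = \frac{1}{- \frac{235}{12435228} - 20081} = \frac{1}{- \frac{249711813703}{12435228}} = - \frac{12435228}{249711813703}$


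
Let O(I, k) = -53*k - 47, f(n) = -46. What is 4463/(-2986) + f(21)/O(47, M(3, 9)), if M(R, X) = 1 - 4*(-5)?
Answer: -1259931/865940 ≈ -1.4550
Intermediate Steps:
M(R, X) = 21 (M(R, X) = 1 + 20 = 21)
O(I, k) = -47 - 53*k
4463/(-2986) + f(21)/O(47, M(3, 9)) = 4463/(-2986) - 46/(-47 - 53*21) = 4463*(-1/2986) - 46/(-47 - 1113) = -4463/2986 - 46/(-1160) = -4463/2986 - 46*(-1/1160) = -4463/2986 + 23/580 = -1259931/865940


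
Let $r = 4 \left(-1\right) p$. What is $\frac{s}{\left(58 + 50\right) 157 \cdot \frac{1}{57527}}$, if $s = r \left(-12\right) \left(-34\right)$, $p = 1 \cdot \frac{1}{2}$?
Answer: $- \frac{3911836}{1413} \approx -2768.5$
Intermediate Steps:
$p = \frac{1}{2}$ ($p = 1 \cdot \frac{1}{2} = \frac{1}{2} \approx 0.5$)
$r = -2$ ($r = 4 \left(-1\right) \frac{1}{2} = \left(-4\right) \frac{1}{2} = -2$)
$s = -816$ ($s = \left(-2\right) \left(-12\right) \left(-34\right) = 24 \left(-34\right) = -816$)
$\frac{s}{\left(58 + 50\right) 157 \cdot \frac{1}{57527}} = - \frac{816}{\left(58 + 50\right) 157 \cdot \frac{1}{57527}} = - \frac{816}{108 \cdot 157 \cdot \frac{1}{57527}} = - \frac{816}{16956 \cdot \frac{1}{57527}} = - \frac{816}{\frac{16956}{57527}} = \left(-816\right) \frac{57527}{16956} = - \frac{3911836}{1413}$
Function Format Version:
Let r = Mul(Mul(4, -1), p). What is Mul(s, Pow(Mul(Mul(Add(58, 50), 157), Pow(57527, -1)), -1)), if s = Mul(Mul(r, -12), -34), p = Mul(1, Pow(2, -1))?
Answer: Rational(-3911836, 1413) ≈ -2768.5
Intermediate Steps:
p = Rational(1, 2) (p = Mul(1, Rational(1, 2)) = Rational(1, 2) ≈ 0.50000)
r = -2 (r = Mul(Mul(4, -1), Rational(1, 2)) = Mul(-4, Rational(1, 2)) = -2)
s = -816 (s = Mul(Mul(-2, -12), -34) = Mul(24, -34) = -816)
Mul(s, Pow(Mul(Mul(Add(58, 50), 157), Pow(57527, -1)), -1)) = Mul(-816, Pow(Mul(Mul(Add(58, 50), 157), Pow(57527, -1)), -1)) = Mul(-816, Pow(Mul(Mul(108, 157), Rational(1, 57527)), -1)) = Mul(-816, Pow(Mul(16956, Rational(1, 57527)), -1)) = Mul(-816, Pow(Rational(16956, 57527), -1)) = Mul(-816, Rational(57527, 16956)) = Rational(-3911836, 1413)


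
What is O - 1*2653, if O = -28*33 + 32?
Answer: -3545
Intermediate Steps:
O = -892 (O = -924 + 32 = -892)
O - 1*2653 = -892 - 1*2653 = -892 - 2653 = -3545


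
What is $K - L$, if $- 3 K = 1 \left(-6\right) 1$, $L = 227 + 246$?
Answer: $-471$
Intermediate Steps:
$L = 473$
$K = 2$ ($K = - \frac{1 \left(-6\right) 1}{3} = - \frac{\left(-6\right) 1}{3} = \left(- \frac{1}{3}\right) \left(-6\right) = 2$)
$K - L = 2 - 473 = -471$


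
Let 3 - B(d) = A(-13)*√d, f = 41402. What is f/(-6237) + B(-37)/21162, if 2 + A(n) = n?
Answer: -292043471/43995798 + 5*I*√37/7054 ≈ -6.638 + 0.0043116*I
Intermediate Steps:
A(n) = -2 + n
B(d) = 3 + 15*√d (B(d) = 3 - (-2 - 13)*√d = 3 - (-15)*√d = 3 + 15*√d)
f/(-6237) + B(-37)/21162 = 41402/(-6237) + (3 + 15*√(-37))/21162 = 41402*(-1/6237) + (3 + 15*(I*√37))*(1/21162) = -41402/6237 + (3 + 15*I*√37)*(1/21162) = -41402/6237 + (1/7054 + 5*I*√37/7054) = -292043471/43995798 + 5*I*√37/7054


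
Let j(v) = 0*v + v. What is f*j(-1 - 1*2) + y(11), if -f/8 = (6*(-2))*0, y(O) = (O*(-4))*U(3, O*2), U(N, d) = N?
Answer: -132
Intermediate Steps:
y(O) = -12*O (y(O) = (O*(-4))*3 = -4*O*3 = -12*O)
f = 0 (f = -8*6*(-2)*0 = -(-96)*0 = -8*0 = 0)
j(v) = v (j(v) = 0 + v = v)
f*j(-1 - 1*2) + y(11) = 0*(-1 - 1*2) - 12*11 = 0*(-1 - 2) - 132 = 0*(-3) - 132 = 0 - 132 = -132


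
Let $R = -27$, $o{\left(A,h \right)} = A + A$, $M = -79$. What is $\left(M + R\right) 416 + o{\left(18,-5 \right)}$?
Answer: $-44060$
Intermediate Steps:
$o{\left(A,h \right)} = 2 A$
$\left(M + R\right) 416 + o{\left(18,-5 \right)} = \left(-79 - 27\right) 416 + 2 \cdot 18 = \left(-106\right) 416 + 36 = -44096 + 36 = -44060$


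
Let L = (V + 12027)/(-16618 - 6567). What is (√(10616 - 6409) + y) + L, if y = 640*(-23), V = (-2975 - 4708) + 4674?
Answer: -341292218/23185 + √4207 ≈ -14656.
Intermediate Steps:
V = -3009 (V = -7683 + 4674 = -3009)
L = -9018/23185 (L = (-3009 + 12027)/(-16618 - 6567) = 9018/(-23185) = 9018*(-1/23185) = -9018/23185 ≈ -0.38896)
y = -14720
(√(10616 - 6409) + y) + L = (√(10616 - 6409) - 14720) - 9018/23185 = (√4207 - 14720) - 9018/23185 = (-14720 + √4207) - 9018/23185 = -341292218/23185 + √4207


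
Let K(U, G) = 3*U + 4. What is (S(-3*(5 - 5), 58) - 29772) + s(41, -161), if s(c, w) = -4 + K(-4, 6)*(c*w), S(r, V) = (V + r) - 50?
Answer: 23040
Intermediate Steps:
K(U, G) = 4 + 3*U
S(r, V) = -50 + V + r
s(c, w) = -4 - 8*c*w (s(c, w) = -4 + (4 + 3*(-4))*(c*w) = -4 + (4 - 12)*(c*w) = -4 - 8*c*w)
(S(-3*(5 - 5), 58) - 29772) + s(41, -161) = ((-50 + 58 - 3*(5 - 5)) - 29772) + (-4 - 8*41*(-161)) = ((-50 + 58 - 3*0) - 29772) + (-4 + 52808) = ((-50 + 58 + 0) - 29772) + 52804 = (8 - 29772) + 52804 = -29764 + 52804 = 23040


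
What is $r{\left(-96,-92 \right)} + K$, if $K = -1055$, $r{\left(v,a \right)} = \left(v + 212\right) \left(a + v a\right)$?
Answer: $1012785$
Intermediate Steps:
$r{\left(v,a \right)} = \left(212 + v\right) \left(a + a v\right)$
$r{\left(-96,-92 \right)} + K = - 92 \left(212 + \left(-96\right)^{2} + 213 \left(-96\right)\right) - 1055 = - 92 \left(212 + 9216 - 20448\right) - 1055 = \left(-92\right) \left(-11020\right) - 1055 = 1013840 - 1055 = 1012785$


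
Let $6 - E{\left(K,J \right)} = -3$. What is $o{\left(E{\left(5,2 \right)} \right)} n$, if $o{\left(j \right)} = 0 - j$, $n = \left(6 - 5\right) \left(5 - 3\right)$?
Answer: $-18$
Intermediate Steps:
$E{\left(K,J \right)} = 9$ ($E{\left(K,J \right)} = 6 - -3 = 6 + 3 = 9$)
$n = 2$ ($n = 1 \left(5 - 3\right) = 1 \cdot 2 = 2$)
$o{\left(j \right)} = - j$
$o{\left(E{\left(5,2 \right)} \right)} n = \left(-1\right) 9 \cdot 2 = \left(-9\right) 2 = -18$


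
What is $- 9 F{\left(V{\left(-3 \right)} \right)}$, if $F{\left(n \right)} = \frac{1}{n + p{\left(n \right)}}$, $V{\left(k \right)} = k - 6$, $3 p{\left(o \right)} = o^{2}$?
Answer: $- \frac{1}{2} \approx -0.5$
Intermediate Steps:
$p{\left(o \right)} = \frac{o^{2}}{3}$
$V{\left(k \right)} = -6 + k$ ($V{\left(k \right)} = k - 6 = -6 + k$)
$F{\left(n \right)} = \frac{1}{n + \frac{n^{2}}{3}}$
$- 9 F{\left(V{\left(-3 \right)} \right)} = - 9 \frac{3}{\left(-6 - 3\right) \left(3 - 9\right)} = - 9 \frac{3}{\left(-9\right) \left(3 - 9\right)} = - 9 \cdot 3 \left(- \frac{1}{9}\right) \frac{1}{-6} = - 9 \cdot 3 \left(- \frac{1}{9}\right) \left(- \frac{1}{6}\right) = \left(-9\right) \frac{1}{18} = - \frac{1}{2}$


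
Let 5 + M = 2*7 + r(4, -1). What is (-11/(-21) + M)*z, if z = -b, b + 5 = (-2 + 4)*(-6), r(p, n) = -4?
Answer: 1972/21 ≈ 93.905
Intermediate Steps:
b = -17 (b = -5 + (-2 + 4)*(-6) = -5 + 2*(-6) = -5 - 12 = -17)
z = 17 (z = -1*(-17) = 17)
M = 5 (M = -5 + (2*7 - 4) = -5 + (14 - 4) = -5 + 10 = 5)
(-11/(-21) + M)*z = (-11/(-21) + 5)*17 = (-11*(-1/21) + 5)*17 = (11/21 + 5)*17 = (116/21)*17 = 1972/21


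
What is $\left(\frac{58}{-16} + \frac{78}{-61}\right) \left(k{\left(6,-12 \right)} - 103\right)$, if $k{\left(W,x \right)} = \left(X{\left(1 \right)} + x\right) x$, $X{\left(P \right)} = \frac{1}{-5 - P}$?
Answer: $- \frac{102899}{488} \approx -210.86$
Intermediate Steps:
$k{\left(W,x \right)} = x \left(- \frac{1}{6} + x\right)$ ($k{\left(W,x \right)} = \left(- \frac{1}{5 + 1} + x\right) x = \left(- \frac{1}{6} + x\right) x = x \left(- \frac{1}{6} + x\right)$)
$\left(\frac{58}{-16} + \frac{78}{-61}\right) \left(k{\left(6,-12 \right)} - 103\right) = \left(\frac{58}{-16} + \frac{78}{-61}\right) \left(- 12 \left(- \frac{1}{6} - 12\right) - 103\right) = \left(58 \left(- \frac{1}{16}\right) + 78 \left(- \frac{1}{61}\right)\right) \left(\left(-12\right) \left(- \frac{73}{6}\right) - 103\right) = \left(- \frac{29}{8} - \frac{78}{61}\right) \left(146 - 103\right) = \left(- \frac{2393}{488}\right) 43 = - \frac{102899}{488}$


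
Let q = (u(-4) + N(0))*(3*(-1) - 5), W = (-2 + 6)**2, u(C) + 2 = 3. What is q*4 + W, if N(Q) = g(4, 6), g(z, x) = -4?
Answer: 112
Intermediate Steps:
u(C) = 1 (u(C) = -2 + 3 = 1)
W = 16 (W = 4**2 = 16)
N(Q) = -4
q = 24 (q = (1 - 4)*(3*(-1) - 5) = -3*(-3 - 5) = -3*(-8) = 24)
q*4 + W = 24*4 + 16 = 96 + 16 = 112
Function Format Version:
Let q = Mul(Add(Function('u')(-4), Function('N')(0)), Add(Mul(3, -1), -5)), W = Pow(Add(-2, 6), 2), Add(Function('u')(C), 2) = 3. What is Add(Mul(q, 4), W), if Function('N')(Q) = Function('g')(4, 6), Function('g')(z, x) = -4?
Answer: 112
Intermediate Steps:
Function('u')(C) = 1 (Function('u')(C) = Add(-2, 3) = 1)
W = 16 (W = Pow(4, 2) = 16)
Function('N')(Q) = -4
q = 24 (q = Mul(Add(1, -4), Add(Mul(3, -1), -5)) = Mul(-3, Add(-3, -5)) = Mul(-3, -8) = 24)
Add(Mul(q, 4), W) = Add(Mul(24, 4), 16) = Add(96, 16) = 112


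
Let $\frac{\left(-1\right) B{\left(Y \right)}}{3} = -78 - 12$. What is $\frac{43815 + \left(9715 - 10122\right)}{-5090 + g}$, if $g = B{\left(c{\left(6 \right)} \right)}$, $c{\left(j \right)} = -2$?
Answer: $- \frac{10852}{1205} \approx -9.0058$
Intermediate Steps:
$B{\left(Y \right)} = 270$ ($B{\left(Y \right)} = - 3 \left(-78 - 12\right) = \left(-3\right) \left(-90\right) = 270$)
$g = 270$
$\frac{43815 + \left(9715 - 10122\right)}{-5090 + g} = \frac{43815 + \left(9715 - 10122\right)}{-5090 + 270} = \frac{43815 - 407}{-4820} = 43408 \left(- \frac{1}{4820}\right) = - \frac{10852}{1205}$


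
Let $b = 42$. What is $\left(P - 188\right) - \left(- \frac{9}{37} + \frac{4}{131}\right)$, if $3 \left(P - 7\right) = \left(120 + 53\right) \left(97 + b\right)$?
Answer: $\frac{113926981}{14541} \approx 7834.9$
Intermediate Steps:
$P = \frac{24068}{3}$ ($P = 7 + \frac{\left(120 + 53\right) \left(97 + 42\right)}{3} = 7 + \frac{173 \cdot 139}{3} = 7 + \frac{1}{3} \cdot 24047 = 7 + \frac{24047}{3} = \frac{24068}{3} \approx 8022.7$)
$\left(P - 188\right) - \left(- \frac{9}{37} + \frac{4}{131}\right) = \left(\frac{24068}{3} - 188\right) - \left(- \frac{9}{37} + \frac{4}{131}\right) = \frac{23504}{3} - - \frac{1031}{4847} = \frac{23504}{3} + \left(- \frac{4}{131} + \frac{9}{37}\right) = \frac{23504}{3} + \frac{1031}{4847} = \frac{113926981}{14541}$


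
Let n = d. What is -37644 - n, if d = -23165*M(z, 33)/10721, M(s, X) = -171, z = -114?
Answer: -407542539/10721 ≈ -38014.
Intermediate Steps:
d = 3961215/10721 (d = -23165/(10721/(-171)) = -23165/(10721*(-1/171)) = -23165/(-10721/171) = -23165*(-171/10721) = 3961215/10721 ≈ 369.48)
n = 3961215/10721 ≈ 369.48
-37644 - n = -37644 - 1*3961215/10721 = -37644 - 3961215/10721 = -407542539/10721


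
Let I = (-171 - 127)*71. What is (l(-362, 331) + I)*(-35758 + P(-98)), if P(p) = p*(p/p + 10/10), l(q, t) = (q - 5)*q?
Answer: -4015917984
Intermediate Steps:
l(q, t) = q*(-5 + q) (l(q, t) = (-5 + q)*q = q*(-5 + q))
I = -21158 (I = -298*71 = -21158)
P(p) = 2*p (P(p) = p*(1 + 10*(1/10)) = p*(1 + 1) = p*2 = 2*p)
(l(-362, 331) + I)*(-35758 + P(-98)) = (-362*(-5 - 362) - 21158)*(-35758 + 2*(-98)) = (-362*(-367) - 21158)*(-35758 - 196) = (132854 - 21158)*(-35954) = 111696*(-35954) = -4015917984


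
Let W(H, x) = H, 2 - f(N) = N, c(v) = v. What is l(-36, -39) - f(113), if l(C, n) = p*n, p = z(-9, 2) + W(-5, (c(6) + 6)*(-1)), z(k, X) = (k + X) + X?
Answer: 501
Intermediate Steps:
f(N) = 2 - N
z(k, X) = k + 2*X (z(k, X) = (X + k) + X = k + 2*X)
p = -10 (p = (-9 + 2*2) - 5 = (-9 + 4) - 5 = -5 - 5 = -10)
l(C, n) = -10*n
l(-36, -39) - f(113) = -10*(-39) - (2 - 1*113) = 390 - (2 - 113) = 390 - 1*(-111) = 390 + 111 = 501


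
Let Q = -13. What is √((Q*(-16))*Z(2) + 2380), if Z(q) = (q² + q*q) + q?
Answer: 2*√1115 ≈ 66.783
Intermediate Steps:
Z(q) = q + 2*q² (Z(q) = (q² + q²) + q = 2*q² + q = q + 2*q²)
√((Q*(-16))*Z(2) + 2380) = √((-13*(-16))*(2*(1 + 2*2)) + 2380) = √(208*(2*(1 + 4)) + 2380) = √(208*(2*5) + 2380) = √(208*10 + 2380) = √(2080 + 2380) = √4460 = 2*√1115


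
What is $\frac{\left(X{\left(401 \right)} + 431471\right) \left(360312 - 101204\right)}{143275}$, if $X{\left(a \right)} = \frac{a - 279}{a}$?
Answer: $\frac{44830864346244}{57453275} \approx 7.803 \cdot 10^{5}$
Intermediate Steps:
$X{\left(a \right)} = \frac{-279 + a}{a}$
$\frac{\left(X{\left(401 \right)} + 431471\right) \left(360312 - 101204\right)}{143275} = \frac{\left(\frac{-279 + 401}{401} + 431471\right) \left(360312 - 101204\right)}{143275} = \left(\frac{1}{401} \cdot 122 + 431471\right) 259108 \cdot \frac{1}{143275} = \left(\frac{122}{401} + 431471\right) 259108 \cdot \frac{1}{143275} = \frac{173019993}{401} \cdot 259108 \cdot \frac{1}{143275} = \frac{44830864346244}{401} \cdot \frac{1}{143275} = \frac{44830864346244}{57453275}$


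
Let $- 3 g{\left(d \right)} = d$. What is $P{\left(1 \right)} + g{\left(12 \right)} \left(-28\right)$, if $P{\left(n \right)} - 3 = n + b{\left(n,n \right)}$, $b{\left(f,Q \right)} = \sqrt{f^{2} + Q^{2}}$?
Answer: $116 + \sqrt{2} \approx 117.41$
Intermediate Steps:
$b{\left(f,Q \right)} = \sqrt{Q^{2} + f^{2}}$
$g{\left(d \right)} = - \frac{d}{3}$
$P{\left(n \right)} = 3 + n + \sqrt{2} \sqrt{n^{2}}$ ($P{\left(n \right)} = 3 + \left(n + \sqrt{n^{2} + n^{2}}\right) = 3 + \left(n + \sqrt{2 n^{2}}\right) = 3 + \left(n + \sqrt{2} \sqrt{n^{2}}\right) = 3 + n + \sqrt{2} \sqrt{n^{2}}$)
$P{\left(1 \right)} + g{\left(12 \right)} \left(-28\right) = \left(3 + 1 + \sqrt{2} \sqrt{1^{2}}\right) + \left(- \frac{1}{3}\right) 12 \left(-28\right) = \left(3 + 1 + \sqrt{2} \sqrt{1}\right) - -112 = \left(3 + 1 + \sqrt{2} \cdot 1\right) + 112 = \left(3 + 1 + \sqrt{2}\right) + 112 = \left(4 + \sqrt{2}\right) + 112 = 116 + \sqrt{2}$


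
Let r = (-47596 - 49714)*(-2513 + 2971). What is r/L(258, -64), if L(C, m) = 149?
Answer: -44567980/149 ≈ -2.9911e+5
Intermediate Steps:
r = -44567980 (r = -97310*458 = -44567980)
r/L(258, -64) = -44567980/149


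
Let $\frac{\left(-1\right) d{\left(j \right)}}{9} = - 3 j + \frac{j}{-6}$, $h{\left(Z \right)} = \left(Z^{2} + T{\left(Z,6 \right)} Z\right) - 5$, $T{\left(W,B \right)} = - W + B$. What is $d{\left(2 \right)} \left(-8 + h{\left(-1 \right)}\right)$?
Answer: $-1083$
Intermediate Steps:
$T{\left(W,B \right)} = B - W$
$h{\left(Z \right)} = -5 + Z^{2} + Z \left(6 - Z\right)$ ($h{\left(Z \right)} = \left(Z^{2} + \left(6 - Z\right) Z\right) - 5 = \left(Z^{2} + Z \left(6 - Z\right)\right) - 5 = -5 + Z^{2} + Z \left(6 - Z\right)$)
$d{\left(j \right)} = \frac{57 j}{2}$ ($d{\left(j \right)} = - 9 \left(- 3 j + \frac{j}{-6}\right) = - 9 \left(- 3 j + j \left(- \frac{1}{6}\right)\right) = - 9 \left(- 3 j - \frac{j}{6}\right) = - 9 \left(- \frac{19 j}{6}\right) = \frac{57 j}{2}$)
$d{\left(2 \right)} \left(-8 + h{\left(-1 \right)}\right) = \frac{57}{2} \cdot 2 \left(-8 + \left(-5 + 6 \left(-1\right)\right)\right) = 57 \left(-8 - 11\right) = 57 \left(-19\right) = -1083$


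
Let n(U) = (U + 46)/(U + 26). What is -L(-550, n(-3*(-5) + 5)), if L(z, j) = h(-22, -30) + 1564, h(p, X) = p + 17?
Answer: -1559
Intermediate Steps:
h(p, X) = 17 + p
n(U) = (46 + U)/(26 + U)
L(z, j) = 1559 (L(z, j) = (17 - 22) + 1564 = -5 + 1564 = 1559)
-L(-550, n(-3*(-5) + 5)) = -1*1559 = -1559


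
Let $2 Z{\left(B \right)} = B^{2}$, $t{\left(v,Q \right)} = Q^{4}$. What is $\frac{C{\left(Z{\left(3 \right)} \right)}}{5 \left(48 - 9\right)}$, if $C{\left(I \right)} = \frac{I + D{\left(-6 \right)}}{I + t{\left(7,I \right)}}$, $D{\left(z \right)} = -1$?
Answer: $\frac{56}{1293435} \approx 4.3296 \cdot 10^{-5}$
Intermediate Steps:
$Z{\left(B \right)} = \frac{B^{2}}{2}$
$C{\left(I \right)} = \frac{-1 + I}{I + I^{4}}$ ($C{\left(I \right)} = \frac{I - 1}{I + I^{4}} = \frac{-1 + I}{I + I^{4}}$)
$\frac{C{\left(Z{\left(3 \right)} \right)}}{5 \left(48 - 9\right)} = \frac{\frac{1}{\frac{3^{2}}{2} + \left(\frac{3^{2}}{2}\right)^{4}} \left(-1 + \frac{3^{2}}{2}\right)}{5 \left(48 - 9\right)} = \frac{\frac{1}{\frac{1}{2} \cdot 9 + \left(\frac{1}{2} \cdot 9\right)^{4}} \left(-1 + \frac{1}{2} \cdot 9\right)}{5 \cdot 39} = \frac{\frac{1}{\frac{9}{2} + \left(\frac{9}{2}\right)^{4}} \left(-1 + \frac{9}{2}\right)}{195} = \frac{1}{\frac{9}{2} + \frac{6561}{16}} \cdot \frac{7}{2} \cdot \frac{1}{195} = \frac{1}{\frac{6633}{16}} \cdot \frac{7}{2} \cdot \frac{1}{195} = \frac{16}{6633} \cdot \frac{7}{2} \cdot \frac{1}{195} = \frac{56}{6633} \cdot \frac{1}{195} = \frac{56}{1293435}$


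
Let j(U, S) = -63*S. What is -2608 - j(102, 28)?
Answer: -844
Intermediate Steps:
-2608 - j(102, 28) = -2608 - (-63)*28 = -2608 - 1*(-1764) = -2608 + 1764 = -844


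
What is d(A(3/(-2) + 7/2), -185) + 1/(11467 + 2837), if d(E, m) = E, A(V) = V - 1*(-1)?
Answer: 42913/14304 ≈ 3.0001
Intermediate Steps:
A(V) = 1 + V (A(V) = V + 1 = 1 + V)
d(A(3/(-2) + 7/2), -185) + 1/(11467 + 2837) = (1 + (3/(-2) + 7/2)) + 1/(11467 + 2837) = (1 + (3*(-½) + 7*(½))) + 1/14304 = (1 + (-3/2 + 7/2)) + 1/14304 = (1 + 2) + 1/14304 = 3 + 1/14304 = 42913/14304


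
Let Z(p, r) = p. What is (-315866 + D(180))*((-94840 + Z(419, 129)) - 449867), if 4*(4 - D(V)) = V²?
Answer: 176328629056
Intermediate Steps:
D(V) = 4 - V²/4
(-315866 + D(180))*((-94840 + Z(419, 129)) - 449867) = (-315866 + (4 - ¼*180²))*((-94840 + 419) - 449867) = (-315866 + (4 - ¼*32400))*(-94421 - 449867) = (-315866 + (4 - 8100))*(-544288) = (-315866 - 8096)*(-544288) = -323962*(-544288) = 176328629056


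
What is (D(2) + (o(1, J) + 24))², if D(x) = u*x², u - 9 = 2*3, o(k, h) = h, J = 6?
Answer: 8100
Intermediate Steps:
u = 15 (u = 9 + 2*3 = 9 + 6 = 15)
D(x) = 15*x²
(D(2) + (o(1, J) + 24))² = (15*2² + (6 + 24))² = (15*4 + 30)² = (60 + 30)² = 90² = 8100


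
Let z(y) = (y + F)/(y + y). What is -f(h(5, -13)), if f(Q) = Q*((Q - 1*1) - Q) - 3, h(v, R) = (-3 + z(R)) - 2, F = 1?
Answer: -20/13 ≈ -1.5385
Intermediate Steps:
z(y) = (1 + y)/(2*y) (z(y) = (y + 1)/(y + y) = (1 + y)/((2*y)) = (1 + y)*(1/(2*y)) = (1 + y)/(2*y))
h(v, R) = -5 + (1 + R)/(2*R) (h(v, R) = (-3 + (1 + R)/(2*R)) - 2 = -5 + (1 + R)/(2*R))
f(Q) = -3 - Q (f(Q) = Q*((Q - 1) - Q) - 3 = Q*((-1 + Q) - Q) - 3 = Q*(-1) - 3 = -Q - 3 = -3 - Q)
-f(h(5, -13)) = -(-3 - (1 - 9*(-13))/(2*(-13))) = -(-3 - (-1)*(1 + 117)/(2*13)) = -(-3 - (-1)*118/(2*13)) = -(-3 - 1*(-59/13)) = -(-3 + 59/13) = -1*20/13 = -20/13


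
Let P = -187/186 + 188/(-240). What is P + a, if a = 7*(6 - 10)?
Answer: -18469/620 ≈ -29.789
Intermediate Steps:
P = -1109/620 (P = -187*1/186 + 188*(-1/240) = -187/186 - 47/60 = -1109/620 ≈ -1.7887)
a = -28 (a = 7*(-4) = -28)
P + a = -1109/620 - 28 = -18469/620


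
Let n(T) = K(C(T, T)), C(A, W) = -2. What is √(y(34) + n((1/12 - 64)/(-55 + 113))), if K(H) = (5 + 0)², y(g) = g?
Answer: √59 ≈ 7.6811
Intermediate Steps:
K(H) = 25 (K(H) = 5² = 25)
n(T) = 25
√(y(34) + n((1/12 - 64)/(-55 + 113))) = √(34 + 25) = √59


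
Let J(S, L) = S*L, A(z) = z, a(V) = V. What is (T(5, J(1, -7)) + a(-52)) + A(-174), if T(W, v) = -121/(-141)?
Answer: -31745/141 ≈ -225.14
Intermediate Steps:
J(S, L) = L*S
T(W, v) = 121/141 (T(W, v) = -121*(-1/141) = 121/141)
(T(5, J(1, -7)) + a(-52)) + A(-174) = (121/141 - 52) - 174 = -7211/141 - 174 = -31745/141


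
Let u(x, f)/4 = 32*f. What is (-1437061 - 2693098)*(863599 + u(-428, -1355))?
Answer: -2850466405281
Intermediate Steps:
u(x, f) = 128*f (u(x, f) = 4*(32*f) = 128*f)
(-1437061 - 2693098)*(863599 + u(-428, -1355)) = (-1437061 - 2693098)*(863599 + 128*(-1355)) = -4130159*(863599 - 173440) = -4130159*690159 = -2850466405281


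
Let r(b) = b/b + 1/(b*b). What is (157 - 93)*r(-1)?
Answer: 128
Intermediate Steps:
r(b) = 1 + b**(-2)
(157 - 93)*r(-1) = (157 - 93)*(1 + (-1)**(-2)) = 64*(1 + 1) = 64*2 = 128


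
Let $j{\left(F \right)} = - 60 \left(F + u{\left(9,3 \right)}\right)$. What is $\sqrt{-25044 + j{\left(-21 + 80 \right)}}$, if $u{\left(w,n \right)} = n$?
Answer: $6 i \sqrt{799} \approx 169.6 i$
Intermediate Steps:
$j{\left(F \right)} = -180 - 60 F$ ($j{\left(F \right)} = - 60 \left(F + 3\right) = - 60 \left(3 + F\right) = -180 - 60 F$)
$\sqrt{-25044 + j{\left(-21 + 80 \right)}} = \sqrt{-25044 - \left(180 + 60 \left(-21 + 80\right)\right)} = \sqrt{-25044 - 3720} = \sqrt{-28764} = 6 i \sqrt{799}$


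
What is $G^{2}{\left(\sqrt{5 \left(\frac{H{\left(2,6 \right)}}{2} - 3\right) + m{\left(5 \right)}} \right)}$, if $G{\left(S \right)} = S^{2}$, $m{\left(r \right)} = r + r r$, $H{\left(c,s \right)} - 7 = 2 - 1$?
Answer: $1225$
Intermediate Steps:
$H{\left(c,s \right)} = 8$ ($H{\left(c,s \right)} = 7 + \left(2 - 1\right) = 7 + 1 = 8$)
$m{\left(r \right)} = r + r^{2}$
$G^{2}{\left(\sqrt{5 \left(\frac{H{\left(2,6 \right)}}{2} - 3\right) + m{\left(5 \right)}} \right)} = \left(\left(\sqrt{5 \left(\frac{8}{2} - 3\right) + 5 \left(1 + 5\right)}\right)^{2}\right)^{2} = \left(\left(\sqrt{5 \left(8 \cdot \frac{1}{2} - 3\right) + 5 \cdot 6}\right)^{2}\right)^{2} = \left(\left(\sqrt{5 \left(4 - 3\right) + 30}\right)^{2}\right)^{2} = \left(\left(\sqrt{5 \cdot 1 + 30}\right)^{2}\right)^{2} = \left(\left(\sqrt{5 + 30}\right)^{2}\right)^{2} = \left(\left(\sqrt{35}\right)^{2}\right)^{2} = 35^{2} = 1225$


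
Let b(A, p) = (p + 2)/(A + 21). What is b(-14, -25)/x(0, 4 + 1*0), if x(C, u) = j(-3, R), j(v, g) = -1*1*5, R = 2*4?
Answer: 23/35 ≈ 0.65714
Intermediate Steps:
R = 8
j(v, g) = -5 (j(v, g) = -1*5 = -5)
x(C, u) = -5
b(A, p) = (2 + p)/(21 + A)
b(-14, -25)/x(0, 4 + 1*0) = ((2 - 25)/(21 - 14))/(-5) = (-23/7)*(-⅕) = ((⅐)*(-23))*(-⅕) = -23/7*(-⅕) = 23/35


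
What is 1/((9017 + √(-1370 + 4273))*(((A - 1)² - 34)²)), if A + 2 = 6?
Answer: 9017/50814616250 - √2903/50814616250 ≈ 1.7639e-7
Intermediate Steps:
A = 4 (A = -2 + 6 = 4)
1/((9017 + √(-1370 + 4273))*(((A - 1)² - 34)²)) = 1/((9017 + √(-1370 + 4273))*(((4 - 1)² - 34)²)) = 1/((9017 + √2903)*((3² - 34)²)) = 1/((9017 + √2903)*((9 - 34)²)) = 1/((9017 + √2903)*((-25)²)) = 1/((9017 + √2903)*625) = (1/625)/(9017 + √2903) = 1/(625*(9017 + √2903))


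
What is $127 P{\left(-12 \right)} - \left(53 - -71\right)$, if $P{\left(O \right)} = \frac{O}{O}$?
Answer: $3$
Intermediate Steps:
$P{\left(O \right)} = 1$
$127 P{\left(-12 \right)} - \left(53 - -71\right) = 127 \cdot 1 - \left(53 - -71\right) = 127 - \left(53 + 71\right) = 127 - 124 = 3$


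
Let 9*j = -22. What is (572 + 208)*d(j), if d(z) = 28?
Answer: 21840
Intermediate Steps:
j = -22/9 (j = (⅑)*(-22) = -22/9 ≈ -2.4444)
(572 + 208)*d(j) = (572 + 208)*28 = 780*28 = 21840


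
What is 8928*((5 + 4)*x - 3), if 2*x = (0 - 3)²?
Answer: 334800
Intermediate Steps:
x = 9/2 (x = (0 - 3)²/2 = (½)*(-3)² = (½)*9 = 9/2 ≈ 4.5000)
8928*((5 + 4)*x - 3) = 8928*((5 + 4)*(9/2) - 3) = 8928*(9*(9/2) - 3) = 8928*(81/2 - 3) = 8928*(75/2) = 334800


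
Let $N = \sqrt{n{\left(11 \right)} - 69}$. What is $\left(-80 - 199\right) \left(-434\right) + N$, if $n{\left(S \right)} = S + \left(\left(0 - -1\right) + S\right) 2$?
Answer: $121086 + i \sqrt{34} \approx 1.2109 \cdot 10^{5} + 5.831 i$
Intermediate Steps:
$n{\left(S \right)} = 2 + 3 S$ ($n{\left(S \right)} = S + \left(\left(0 + 1\right) + S\right) 2 = S + \left(1 + S\right) 2 = S + \left(2 + 2 S\right) = 2 + 3 S$)
$N = i \sqrt{34}$ ($N = \sqrt{\left(2 + 3 \cdot 11\right) - 69} = \sqrt{\left(2 + 33\right) - 69} = \sqrt{35 - 69} = \sqrt{-34} = i \sqrt{34} \approx 5.8309 i$)
$\left(-80 - 199\right) \left(-434\right) + N = \left(-80 - 199\right) \left(-434\right) + i \sqrt{34} = \left(-279\right) \left(-434\right) + i \sqrt{34} = 121086 + i \sqrt{34}$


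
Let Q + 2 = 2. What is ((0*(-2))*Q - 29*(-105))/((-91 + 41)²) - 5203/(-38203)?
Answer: 2351557/1736500 ≈ 1.3542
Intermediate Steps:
Q = 0 (Q = -2 + 2 = 0)
((0*(-2))*Q - 29*(-105))/((-91 + 41)²) - 5203/(-38203) = ((0*(-2))*0 - 29*(-105))/((-91 + 41)²) - 5203/(-38203) = (0*0 + 3045)/((-50)²) - 5203*(-1/38203) = (0 + 3045)/2500 + 473/3473 = 3045*(1/2500) + 473/3473 = 609/500 + 473/3473 = 2351557/1736500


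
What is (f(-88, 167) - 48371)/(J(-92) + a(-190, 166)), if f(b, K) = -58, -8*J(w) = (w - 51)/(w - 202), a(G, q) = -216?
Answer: 113905008/508175 ≈ 224.15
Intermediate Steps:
J(w) = -(-51 + w)/(8*(-202 + w)) (J(w) = -(w - 51)/(8*(w - 202)) = -(-51 + w)/(8*(-202 + w)))
(f(-88, 167) - 48371)/(J(-92) + a(-190, 166)) = (-58 - 48371)/((51 - 1*(-92))/(8*(-202 - 92)) - 216) = -48429/((⅛)*(51 + 92)/(-294) - 216) = -48429/((⅛)*(-1/294)*143 - 216) = -48429/(-143/2352 - 216) = -48429/(-508175/2352) = -48429*(-2352/508175) = 113905008/508175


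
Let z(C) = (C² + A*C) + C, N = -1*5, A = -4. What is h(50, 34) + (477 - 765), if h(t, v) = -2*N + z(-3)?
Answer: -260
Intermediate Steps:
N = -5
z(C) = C² - 3*C (z(C) = (C² - 4*C) + C = C² - 3*C)
h(t, v) = 28 (h(t, v) = -2*(-5) - 3*(-3 - 3) = 10 - 3*(-6) = 10 + 18 = 28)
h(50, 34) + (477 - 765) = 28 + (477 - 765) = 28 - 288 = -260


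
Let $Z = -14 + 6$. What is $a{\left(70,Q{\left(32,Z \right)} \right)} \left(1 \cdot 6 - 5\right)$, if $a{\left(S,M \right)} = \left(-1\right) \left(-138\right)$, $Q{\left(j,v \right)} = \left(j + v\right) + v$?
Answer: $138$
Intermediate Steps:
$Z = -8$
$Q{\left(j,v \right)} = j + 2 v$
$a{\left(S,M \right)} = 138$
$a{\left(70,Q{\left(32,Z \right)} \right)} \left(1 \cdot 6 - 5\right) = 138 \left(1 \cdot 6 - 5\right) = 138 \left(6 - 5\right) = 138 \cdot 1 = 138$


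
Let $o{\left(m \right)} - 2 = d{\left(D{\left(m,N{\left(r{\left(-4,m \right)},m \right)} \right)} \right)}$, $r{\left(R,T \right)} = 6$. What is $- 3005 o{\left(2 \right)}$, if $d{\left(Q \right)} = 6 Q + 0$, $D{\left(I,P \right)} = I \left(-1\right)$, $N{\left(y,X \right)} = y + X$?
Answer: $30050$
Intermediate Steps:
$N{\left(y,X \right)} = X + y$
$D{\left(I,P \right)} = - I$
$d{\left(Q \right)} = 6 Q$
$o{\left(m \right)} = 2 - 6 m$ ($o{\left(m \right)} = 2 + 6 \left(- m\right) = 2 - 6 m$)
$- 3005 o{\left(2 \right)} = - 3005 \left(2 - 12\right) = \left(-3005\right) \left(-10\right) = 30050$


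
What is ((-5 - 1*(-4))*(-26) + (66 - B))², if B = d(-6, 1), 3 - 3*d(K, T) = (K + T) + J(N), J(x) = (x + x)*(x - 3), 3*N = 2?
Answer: 5683456/729 ≈ 7796.2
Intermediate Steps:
N = ⅔ (N = (⅓)*2 = ⅔ ≈ 0.66667)
J(x) = 2*x*(-3 + x) (J(x) = (2*x)*(-3 + x) = 2*x*(-3 + x))
d(K, T) = 55/27 - K/3 - T/3 (d(K, T) = 1 - ((K + T) + 2*(⅔)*(-3 + ⅔))/3 = 1 - ((K + T) + 2*(⅔)*(-7/3))/3 = 1 - ((K + T) - 28/9)/3 = 1 - (-28/9 + K + T)/3 = 1 + (28/27 - K/3 - T/3) = 55/27 - K/3 - T/3)
B = 100/27 (B = 55/27 - ⅓*(-6) - ⅓*1 = 55/27 + 2 - ⅓ = 100/27 ≈ 3.7037)
((-5 - 1*(-4))*(-26) + (66 - B))² = ((-5 - 1*(-4))*(-26) + (66 - 1*100/27))² = ((-5 + 4)*(-26) + (66 - 100/27))² = (-1*(-26) + 1682/27)² = (26 + 1682/27)² = (2384/27)² = 5683456/729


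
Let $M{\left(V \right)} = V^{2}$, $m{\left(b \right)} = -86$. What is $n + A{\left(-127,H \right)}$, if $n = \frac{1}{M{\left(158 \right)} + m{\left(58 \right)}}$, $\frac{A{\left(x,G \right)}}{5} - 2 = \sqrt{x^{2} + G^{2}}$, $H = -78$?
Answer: $\frac{248781}{24878} + 5 \sqrt{22213} \approx 755.2$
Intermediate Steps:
$A{\left(x,G \right)} = 10 + 5 \sqrt{G^{2} + x^{2}}$ ($A{\left(x,G \right)} = 10 + 5 \sqrt{x^{2} + G^{2}} = 10 + 5 \sqrt{G^{2} + x^{2}}$)
$n = \frac{1}{24878}$ ($n = \frac{1}{158^{2} - 86} = \frac{1}{24964 - 86} = \frac{1}{24878} \approx 4.0196 \cdot 10^{-5}$)
$n + A{\left(-127,H \right)} = \frac{1}{24878} + \left(10 + 5 \sqrt{\left(-78\right)^{2} + \left(-127\right)^{2}}\right) = \frac{1}{24878} + \left(10 + 5 \sqrt{6084 + 16129}\right) = \frac{1}{24878} + \left(10 + 5 \sqrt{22213}\right) = \frac{248781}{24878} + 5 \sqrt{22213}$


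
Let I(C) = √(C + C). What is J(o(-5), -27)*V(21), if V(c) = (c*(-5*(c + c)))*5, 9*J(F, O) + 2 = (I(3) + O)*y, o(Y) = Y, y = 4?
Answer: 269500 - 9800*√6 ≈ 2.4550e+5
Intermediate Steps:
I(C) = √2*√C (I(C) = √(2*C) = √2*√C)
J(F, O) = -2/9 + 4*O/9 + 4*√6/9 (J(F, O) = -2/9 + ((√2*√3 + O)*4)/9 = -2/9 + ((√6 + O)*4)/9 = -2/9 + ((O + √6)*4)/9 = -2/9 + (4*O + 4*√6)/9 = -2/9 + (4*O/9 + 4*√6/9) = -2/9 + 4*O/9 + 4*√6/9)
V(c) = -50*c² (V(c) = (c*(-10*c))*5 = -10*c²*5 = -50*c²)
J(o(-5), -27)*V(21) = (-2/9 + (4/9)*(-27) + 4*√6/9)*(-50*21²) = (-2/9 - 12 + 4*√6/9)*(-50*441) = (-110/9 + 4*√6/9)*(-22050) = 269500 - 9800*√6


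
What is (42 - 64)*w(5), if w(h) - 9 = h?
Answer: -308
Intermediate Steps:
w(h) = 9 + h
(42 - 64)*w(5) = (42 - 64)*(9 + 5) = -22*14 = -308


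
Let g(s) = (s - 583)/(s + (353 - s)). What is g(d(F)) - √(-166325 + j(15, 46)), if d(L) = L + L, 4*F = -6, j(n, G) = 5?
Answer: -586/353 - 12*I*√1155 ≈ -1.6601 - 407.82*I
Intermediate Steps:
F = -3/2 (F = (¼)*(-6) = -3/2 ≈ -1.5000)
d(L) = 2*L
g(s) = -583/353 + s/353 (g(s) = (-583 + s)/353 = (-583 + s)*(1/353) = -583/353 + s/353)
g(d(F)) - √(-166325 + j(15, 46)) = (-583/353 + (2*(-3/2))/353) - √(-166325 + 5) = (-583/353 + (1/353)*(-3)) - √(-166320) = (-583/353 - 3/353) - 12*I*√1155 = -586/353 - 12*I*√1155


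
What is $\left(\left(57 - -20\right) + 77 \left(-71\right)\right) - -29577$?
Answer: $24187$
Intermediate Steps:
$\left(\left(57 - -20\right) + 77 \left(-71\right)\right) - -29577 = \left(\left(57 + 20\right) - 5467\right) + 29577 = \left(77 - 5467\right) + 29577 = -5390 + 29577 = 24187$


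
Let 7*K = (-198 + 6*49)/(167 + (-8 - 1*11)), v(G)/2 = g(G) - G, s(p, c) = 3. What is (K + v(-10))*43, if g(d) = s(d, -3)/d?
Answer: 1085449/1295 ≈ 838.18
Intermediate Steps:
g(d) = 3/d
v(G) = -2*G + 6/G (v(G) = 2*(3/G - G) = 2*(-G + 3/G) = -2*G + 6/G)
K = 24/259 (K = ((-198 + 6*49)/(167 + (-8 - 1*11)))/7 = ((-198 + 294)/(167 + (-8 - 11)))/7 = (96/(167 - 19))/7 = (96/148)/7 = (96*(1/148))/7 = (⅐)*(24/37) = 24/259 ≈ 0.092664)
(K + v(-10))*43 = (24/259 + (-2*(-10) + 6/(-10)))*43 = (24/259 + (20 + 6*(-⅒)))*43 = (24/259 + (20 - ⅗))*43 = (24/259 + 97/5)*43 = (25243/1295)*43 = 1085449/1295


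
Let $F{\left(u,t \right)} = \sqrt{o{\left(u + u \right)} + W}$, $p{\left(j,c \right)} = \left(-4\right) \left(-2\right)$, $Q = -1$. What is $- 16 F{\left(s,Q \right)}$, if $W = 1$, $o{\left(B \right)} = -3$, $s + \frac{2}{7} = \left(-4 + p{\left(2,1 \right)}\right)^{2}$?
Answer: $- 16 i \sqrt{2} \approx - 22.627 i$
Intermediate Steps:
$p{\left(j,c \right)} = 8$
$s = \frac{110}{7}$ ($s = - \frac{2}{7} + \left(-4 + 8\right)^{2} = - \frac{2}{7} + 4^{2} = - \frac{2}{7} + 16 = \frac{110}{7} \approx 15.714$)
$F{\left(u,t \right)} = i \sqrt{2}$ ($F{\left(u,t \right)} = \sqrt{-3 + 1} = \sqrt{-2} = i \sqrt{2}$)
$- 16 F{\left(s,Q \right)} = - 16 i \sqrt{2}$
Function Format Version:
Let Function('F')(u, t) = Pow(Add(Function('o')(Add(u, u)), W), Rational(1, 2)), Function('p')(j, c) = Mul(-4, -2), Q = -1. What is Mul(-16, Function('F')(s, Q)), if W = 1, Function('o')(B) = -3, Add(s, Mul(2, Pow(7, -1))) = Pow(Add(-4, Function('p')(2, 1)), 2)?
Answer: Mul(-16, I, Pow(2, Rational(1, 2))) ≈ Mul(-22.627, I)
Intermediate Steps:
Function('p')(j, c) = 8
s = Rational(110, 7) (s = Add(Rational(-2, 7), Pow(Add(-4, 8), 2)) = Add(Rational(-2, 7), Pow(4, 2)) = Add(Rational(-2, 7), 16) = Rational(110, 7) ≈ 15.714)
Function('F')(u, t) = Mul(I, Pow(2, Rational(1, 2))) (Function('F')(u, t) = Pow(Add(-3, 1), Rational(1, 2)) = Pow(-2, Rational(1, 2)) = Mul(I, Pow(2, Rational(1, 2))))
Mul(-16, Function('F')(s, Q)) = Mul(-16, Mul(I, Pow(2, Rational(1, 2)))) = Mul(-16, I, Pow(2, Rational(1, 2)))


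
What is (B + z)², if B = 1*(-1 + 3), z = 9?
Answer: 121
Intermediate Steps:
B = 2 (B = 1*2 = 2)
(B + z)² = (2 + 9)² = 11² = 121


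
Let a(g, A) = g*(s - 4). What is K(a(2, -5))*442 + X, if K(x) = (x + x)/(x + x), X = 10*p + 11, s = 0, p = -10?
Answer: 353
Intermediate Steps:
a(g, A) = -4*g (a(g, A) = g*(0 - 4) = g*(-4) = -4*g)
X = -89 (X = 10*(-10) + 11 = -100 + 11 = -89)
K(x) = 1 (K(x) = (2*x)/((2*x)) = (2*x)*(1/(2*x)) = 1)
K(a(2, -5))*442 + X = 1*442 - 89 = 442 - 89 = 353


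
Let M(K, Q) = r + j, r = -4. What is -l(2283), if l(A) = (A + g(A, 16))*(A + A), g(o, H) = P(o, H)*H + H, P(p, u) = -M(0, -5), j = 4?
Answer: -10497234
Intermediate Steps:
M(K, Q) = 0 (M(K, Q) = -4 + 4 = 0)
P(p, u) = 0 (P(p, u) = -1*0 = 0)
g(o, H) = H (g(o, H) = 0*H + H = 0 + H = H)
l(A) = 2*A*(16 + A) (l(A) = (A + 16)*(A + A) = (16 + A)*(2*A) = 2*A*(16 + A))
-l(2283) = -2*2283*(16 + 2283) = -2*2283*2299 = -1*10497234 = -10497234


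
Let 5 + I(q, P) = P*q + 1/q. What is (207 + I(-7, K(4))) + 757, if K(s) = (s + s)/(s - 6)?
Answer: 6908/7 ≈ 986.86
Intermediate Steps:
K(s) = 2*s/(-6 + s) (K(s) = (2*s)/(-6 + s) = 2*s/(-6 + s))
I(q, P) = -5 + 1/q + P*q (I(q, P) = -5 + (P*q + 1/q) = -5 + (1/q + P*q) = -5 + 1/q + P*q)
(207 + I(-7, K(4))) + 757 = (207 + (-5 + 1/(-7) + (2*4/(-6 + 4))*(-7))) + 757 = (207 + (-5 - ⅐ + (2*4/(-2))*(-7))) + 757 = (207 + (-5 - ⅐ + (2*4*(-½))*(-7))) + 757 = (207 + (-5 - ⅐ - 4*(-7))) + 757 = (207 + (-5 - ⅐ + 28)) + 757 = (207 + 160/7) + 757 = 1609/7 + 757 = 6908/7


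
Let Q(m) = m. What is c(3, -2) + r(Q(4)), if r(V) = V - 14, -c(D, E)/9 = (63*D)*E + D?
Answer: 3365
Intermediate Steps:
c(D, E) = -9*D - 567*D*E (c(D, E) = -9*((63*D)*E + D) = -9*(63*D*E + D) = -9*(D + 63*D*E) = -9*D - 567*D*E)
r(V) = -14 + V
c(3, -2) + r(Q(4)) = -9*3*(1 + 63*(-2)) + (-14 + 4) = -9*3*(1 - 126) - 10 = -9*3*(-125) - 10 = 3375 - 10 = 3365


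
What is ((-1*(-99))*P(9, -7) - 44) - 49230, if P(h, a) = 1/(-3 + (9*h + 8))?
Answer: -4237465/86 ≈ -49273.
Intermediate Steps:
P(h, a) = 1/(5 + 9*h) (P(h, a) = 1/(-3 + (8 + 9*h)) = 1/(5 + 9*h))
((-1*(-99))*P(9, -7) - 44) - 49230 = ((-1*(-99))/(5 + 9*9) - 44) - 49230 = (99/(5 + 81) - 44) - 49230 = (99/86 - 44) - 49230 = -3685/86 - 49230 = -4237465/86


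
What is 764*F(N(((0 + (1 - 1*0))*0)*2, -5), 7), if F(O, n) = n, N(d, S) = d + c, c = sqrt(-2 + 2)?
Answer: 5348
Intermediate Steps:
c = 0 (c = sqrt(0) = 0)
N(d, S) = d (N(d, S) = d + 0 = d)
764*F(N(((0 + (1 - 1*0))*0)*2, -5), 7) = 764*7 = 5348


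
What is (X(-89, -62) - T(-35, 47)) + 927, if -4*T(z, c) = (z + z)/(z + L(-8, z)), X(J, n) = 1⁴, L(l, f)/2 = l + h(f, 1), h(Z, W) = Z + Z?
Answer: 354531/382 ≈ 928.09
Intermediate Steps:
h(Z, W) = 2*Z
L(l, f) = 2*l + 4*f (L(l, f) = 2*(l + 2*f) = 2*l + 4*f)
X(J, n) = 1
T(z, c) = -z/(2*(-16 + 5*z)) (T(z, c) = -(z + z)/(4*(z + (2*(-8) + 4*z))) = -2*z/(4*(z + (-16 + 4*z))) = -2*z/(4*(-16 + 5*z)) = -z/(2*(-16 + 5*z)))
(X(-89, -62) - T(-35, 47)) + 927 = (1 - (-1)*(-35)/(-32 + 10*(-35))) + 927 = (1 - (-1)*(-35)/(-32 - 350)) + 927 = (1 - (-1)*(-35)/(-382)) + 927 = (1 - (-1)*(-35)*(-1)/382) + 927 = (1 - 1*(-35/382)) + 927 = (1 + 35/382) + 927 = 417/382 + 927 = 354531/382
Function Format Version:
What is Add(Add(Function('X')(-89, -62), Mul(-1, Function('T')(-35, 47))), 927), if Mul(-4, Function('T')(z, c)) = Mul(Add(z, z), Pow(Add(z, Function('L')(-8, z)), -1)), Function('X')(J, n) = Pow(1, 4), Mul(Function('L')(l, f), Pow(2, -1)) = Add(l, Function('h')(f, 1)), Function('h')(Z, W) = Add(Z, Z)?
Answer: Rational(354531, 382) ≈ 928.09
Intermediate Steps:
Function('h')(Z, W) = Mul(2, Z)
Function('L')(l, f) = Add(Mul(2, l), Mul(4, f)) (Function('L')(l, f) = Mul(2, Add(l, Mul(2, f))) = Add(Mul(2, l), Mul(4, f)))
Function('X')(J, n) = 1
Function('T')(z, c) = Mul(Rational(-1, 2), z, Pow(Add(-16, Mul(5, z)), -1)) (Function('T')(z, c) = Mul(Rational(-1, 4), Mul(Add(z, z), Pow(Add(z, Add(Mul(2, -8), Mul(4, z))), -1))) = Mul(Rational(-1, 4), Mul(Mul(2, z), Pow(Add(z, Add(-16, Mul(4, z))), -1))) = Mul(Rational(-1, 4), Mul(Mul(2, z), Pow(Add(-16, Mul(5, z)), -1))) = Mul(Rational(-1, 4), Mul(2, z, Pow(Add(-16, Mul(5, z)), -1))) = Mul(Rational(-1, 2), z, Pow(Add(-16, Mul(5, z)), -1)))
Add(Add(Function('X')(-89, -62), Mul(-1, Function('T')(-35, 47))), 927) = Add(Add(1, Mul(-1, Mul(-1, -35, Pow(Add(-32, Mul(10, -35)), -1)))), 927) = Add(Add(1, Mul(-1, Mul(-1, -35, Pow(Add(-32, -350), -1)))), 927) = Add(Add(1, Mul(-1, Mul(-1, -35, Pow(-382, -1)))), 927) = Add(Add(1, Mul(-1, Mul(-1, -35, Rational(-1, 382)))), 927) = Add(Add(1, Mul(-1, Rational(-35, 382))), 927) = Add(Add(1, Rational(35, 382)), 927) = Add(Rational(417, 382), 927) = Rational(354531, 382)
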